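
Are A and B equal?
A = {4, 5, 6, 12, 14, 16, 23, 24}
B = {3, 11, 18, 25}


Two sets are equal iff they have exactly the same elements.
A = {4, 5, 6, 12, 14, 16, 23, 24}
B = {3, 11, 18, 25}
Differences: {3, 4, 5, 6, 11, 12, 14, 16, 18, 23, 24, 25}
A ≠ B

No, A ≠ B


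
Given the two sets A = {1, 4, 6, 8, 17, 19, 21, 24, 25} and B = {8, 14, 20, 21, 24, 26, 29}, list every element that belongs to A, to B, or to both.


A ∪ B = all elements in A or B (or both)
A = {1, 4, 6, 8, 17, 19, 21, 24, 25}
B = {8, 14, 20, 21, 24, 26, 29}
A ∪ B = {1, 4, 6, 8, 14, 17, 19, 20, 21, 24, 25, 26, 29}

A ∪ B = {1, 4, 6, 8, 14, 17, 19, 20, 21, 24, 25, 26, 29}


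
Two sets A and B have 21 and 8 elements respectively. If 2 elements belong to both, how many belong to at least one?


|A ∪ B| = |A| + |B| - |A ∩ B|
= 21 + 8 - 2
= 27

|A ∪ B| = 27


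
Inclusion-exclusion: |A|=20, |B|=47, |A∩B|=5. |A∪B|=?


|A ∪ B| = |A| + |B| - |A ∩ B|
= 20 + 47 - 5
= 62

|A ∪ B| = 62


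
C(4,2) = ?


C(n,k) = n! / (k!(n-k)!)
C(4,2) = 4! / (2!2!)
= 6

C(4,2) = 6


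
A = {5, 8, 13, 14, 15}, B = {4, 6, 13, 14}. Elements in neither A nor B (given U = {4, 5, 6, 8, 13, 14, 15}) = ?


A = {5, 8, 13, 14, 15}
B = {4, 6, 13, 14}
Region: in neither A nor B (given U = {4, 5, 6, 8, 13, 14, 15})
Elements: ∅

Elements in neither A nor B (given U = {4, 5, 6, 8, 13, 14, 15}): ∅


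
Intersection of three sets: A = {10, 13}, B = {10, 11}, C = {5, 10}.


A ∩ B = {10}
(A ∩ B) ∩ C = {10}

A ∩ B ∩ C = {10}


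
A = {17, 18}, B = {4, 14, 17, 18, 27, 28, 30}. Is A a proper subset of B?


A ⊂ B requires: A ⊆ B AND A ≠ B.
A ⊆ B? Yes
A = B? No
A ⊂ B: Yes (A is a proper subset of B)

Yes, A ⊂ B


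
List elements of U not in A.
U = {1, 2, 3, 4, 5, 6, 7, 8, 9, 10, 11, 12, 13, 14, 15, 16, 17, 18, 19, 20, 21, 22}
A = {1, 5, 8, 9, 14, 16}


Aᶜ = U \ A = elements in U but not in A
U = {1, 2, 3, 4, 5, 6, 7, 8, 9, 10, 11, 12, 13, 14, 15, 16, 17, 18, 19, 20, 21, 22}
A = {1, 5, 8, 9, 14, 16}
Aᶜ = {2, 3, 4, 6, 7, 10, 11, 12, 13, 15, 17, 18, 19, 20, 21, 22}

Aᶜ = {2, 3, 4, 6, 7, 10, 11, 12, 13, 15, 17, 18, 19, 20, 21, 22}


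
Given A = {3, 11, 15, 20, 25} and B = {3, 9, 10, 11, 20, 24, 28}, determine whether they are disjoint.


Disjoint means A ∩ B = ∅.
A ∩ B = {3, 11, 20}
A ∩ B ≠ ∅, so A and B are NOT disjoint.

No, A and B are not disjoint (A ∩ B = {3, 11, 20})


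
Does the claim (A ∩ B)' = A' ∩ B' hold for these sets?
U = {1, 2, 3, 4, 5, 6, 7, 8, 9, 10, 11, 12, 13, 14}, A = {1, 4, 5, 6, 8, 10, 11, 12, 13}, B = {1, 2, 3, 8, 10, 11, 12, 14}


LHS: A ∩ B = {1, 8, 10, 11, 12}
(A ∩ B)' = U \ (A ∩ B) = {2, 3, 4, 5, 6, 7, 9, 13, 14}
A' = {2, 3, 7, 9, 14}, B' = {4, 5, 6, 7, 9, 13}
Claimed RHS: A' ∩ B' = {7, 9}
Identity is INVALID: LHS = {2, 3, 4, 5, 6, 7, 9, 13, 14} but the RHS claimed here equals {7, 9}. The correct form is (A ∩ B)' = A' ∪ B'.

Identity is invalid: (A ∩ B)' = {2, 3, 4, 5, 6, 7, 9, 13, 14} but A' ∩ B' = {7, 9}. The correct De Morgan law is (A ∩ B)' = A' ∪ B'.


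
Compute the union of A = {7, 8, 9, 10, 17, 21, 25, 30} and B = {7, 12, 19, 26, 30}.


A ∪ B = all elements in A or B (or both)
A = {7, 8, 9, 10, 17, 21, 25, 30}
B = {7, 12, 19, 26, 30}
A ∪ B = {7, 8, 9, 10, 12, 17, 19, 21, 25, 26, 30}

A ∪ B = {7, 8, 9, 10, 12, 17, 19, 21, 25, 26, 30}


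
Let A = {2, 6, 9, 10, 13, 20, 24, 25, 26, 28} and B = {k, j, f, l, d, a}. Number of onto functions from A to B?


n = |A| = 10, k = |B| = 6. Surjections via inclusion-exclusion:
S(n,k) = Σ(-1)^i × C(k,i) × (k-i)^n, i=0 to k
i=0: (-1)^0×C(6,0)×6^10 = 60466176
i=1: (-1)^1×C(6,1)×5^10 = -58593750
i=2: (-1)^2×C(6,2)×4^10 = 15728640
i=3: (-1)^3×C(6,3)×3^10 = -1180980
i=4: (-1)^4×C(6,4)×2^10 = 15360
i=5: (-1)^5×C(6,5)×1^10 = -6
i=6: (-1)^6×C(6,6)×0^10 = 0
Total = 16435440

Number of surjections = 16435440


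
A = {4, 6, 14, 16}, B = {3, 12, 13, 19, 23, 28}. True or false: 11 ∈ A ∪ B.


A = {4, 6, 14, 16}, B = {3, 12, 13, 19, 23, 28}
A ∪ B = all elements in A or B
A ∪ B = {3, 4, 6, 12, 13, 14, 16, 19, 23, 28}
Checking if 11 ∈ A ∪ B
11 is not in A ∪ B → False

11 ∉ A ∪ B


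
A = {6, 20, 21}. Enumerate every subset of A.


|A| = 3, so |P(A)| = 2^3 = 8
Enumerate subsets by cardinality (0 to 3):
∅, {6}, {20}, {21}, {6, 20}, {6, 21}, {20, 21}, {6, 20, 21}

P(A) has 8 subsets: ∅, {6}, {20}, {21}, {6, 20}, {6, 21}, {20, 21}, {6, 20, 21}


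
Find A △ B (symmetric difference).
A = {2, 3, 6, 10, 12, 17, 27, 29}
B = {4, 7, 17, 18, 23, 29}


A △ B = (A \ B) ∪ (B \ A) = elements in exactly one of A or B
A \ B = {2, 3, 6, 10, 12, 27}
B \ A = {4, 7, 18, 23}
A △ B = {2, 3, 4, 6, 7, 10, 12, 18, 23, 27}

A △ B = {2, 3, 4, 6, 7, 10, 12, 18, 23, 27}


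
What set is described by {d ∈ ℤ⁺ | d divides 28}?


Checking each candidate:
Condition: positive divisors of 28
Result = {1, 2, 4, 7, 14, 28}

{1, 2, 4, 7, 14, 28}


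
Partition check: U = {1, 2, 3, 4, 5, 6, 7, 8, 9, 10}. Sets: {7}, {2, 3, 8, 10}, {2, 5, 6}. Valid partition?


A partition requires: (1) non-empty parts, (2) pairwise disjoint, (3) union = U
Parts: {7}, {2, 3, 8, 10}, {2, 5, 6}
Union of parts: {2, 3, 5, 6, 7, 8, 10}
U = {1, 2, 3, 4, 5, 6, 7, 8, 9, 10}
All non-empty? True
Pairwise disjoint? False
Covers U? False

No, not a valid partition


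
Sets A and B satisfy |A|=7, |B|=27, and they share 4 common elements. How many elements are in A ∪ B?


|A ∪ B| = |A| + |B| - |A ∩ B|
= 7 + 27 - 4
= 30

|A ∪ B| = 30


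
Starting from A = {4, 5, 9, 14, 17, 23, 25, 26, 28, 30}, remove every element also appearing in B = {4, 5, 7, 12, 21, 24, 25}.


A \ B = elements in A but not in B
A = {4, 5, 9, 14, 17, 23, 25, 26, 28, 30}
B = {4, 5, 7, 12, 21, 24, 25}
Remove from A any elements in B
A \ B = {9, 14, 17, 23, 26, 28, 30}

A \ B = {9, 14, 17, 23, 26, 28, 30}


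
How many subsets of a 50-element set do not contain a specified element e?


Subsets of A avoiding e are subsets of A \ {e}, which has 49 elements.
Count = 2^(n-1) = 2^49
= 562949953421312

Number of subsets avoiding e = 562949953421312


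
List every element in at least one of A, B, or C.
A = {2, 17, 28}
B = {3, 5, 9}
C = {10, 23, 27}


A ∪ B = {2, 3, 5, 9, 17, 28}
(A ∪ B) ∪ C = {2, 3, 5, 9, 10, 17, 23, 27, 28}

A ∪ B ∪ C = {2, 3, 5, 9, 10, 17, 23, 27, 28}


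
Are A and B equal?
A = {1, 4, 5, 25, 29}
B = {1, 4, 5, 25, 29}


Two sets are equal iff they have exactly the same elements.
A = {1, 4, 5, 25, 29}
B = {1, 4, 5, 25, 29}
Same elements → A = B

Yes, A = B


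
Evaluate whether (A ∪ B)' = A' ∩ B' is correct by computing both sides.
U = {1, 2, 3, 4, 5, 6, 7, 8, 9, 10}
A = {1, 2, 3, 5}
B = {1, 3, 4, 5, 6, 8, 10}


LHS: A ∪ B = {1, 2, 3, 4, 5, 6, 8, 10}
(A ∪ B)' = U \ (A ∪ B) = {7, 9}
A' = {4, 6, 7, 8, 9, 10}, B' = {2, 7, 9}
Claimed RHS: A' ∩ B' = {7, 9}
Identity is VALID: LHS = RHS = {7, 9} ✓

Identity is valid. (A ∪ B)' = A' ∩ B' = {7, 9}


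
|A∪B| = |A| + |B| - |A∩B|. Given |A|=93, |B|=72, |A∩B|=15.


|A ∪ B| = |A| + |B| - |A ∩ B|
= 93 + 72 - 15
= 150

|A ∪ B| = 150


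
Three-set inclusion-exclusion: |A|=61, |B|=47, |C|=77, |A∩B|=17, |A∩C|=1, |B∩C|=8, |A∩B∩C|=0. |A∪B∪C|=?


|A∪B∪C| = |A|+|B|+|C| - |A∩B|-|A∩C|-|B∩C| + |A∩B∩C|
= 61+47+77 - 17-1-8 + 0
= 185 - 26 + 0
= 159

|A ∪ B ∪ C| = 159


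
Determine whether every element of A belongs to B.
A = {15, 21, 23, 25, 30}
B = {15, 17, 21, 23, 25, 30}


A ⊆ B means every element of A is in B.
All elements of A are in B.
So A ⊆ B.

Yes, A ⊆ B


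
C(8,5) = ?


C(n,k) = n! / (k!(n-k)!)
C(8,5) = 8! / (5!3!)
= 56

C(8,5) = 56


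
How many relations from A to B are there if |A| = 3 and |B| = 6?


A relation from A to B is any subset of A × B.
|A × B| = 3 × 6 = 18
# relations = 2^|A × B| = 2^18 = 262144

Number of relations = 262144


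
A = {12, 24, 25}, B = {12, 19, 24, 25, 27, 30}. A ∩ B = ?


A ∩ B = elements in both A and B
A = {12, 24, 25}
B = {12, 19, 24, 25, 27, 30}
A ∩ B = {12, 24, 25}

A ∩ B = {12, 24, 25}


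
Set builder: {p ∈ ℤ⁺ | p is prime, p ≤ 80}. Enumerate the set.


Checking each candidate:
Condition: primes ≤ 80
Result = {2, 3, 5, 7, 11, 13, 17, 19, 23, 29, 31, 37, 41, 43, 47, 53, 59, 61, 67, 71, 73, 79}

{2, 3, 5, 7, 11, 13, 17, 19, 23, 29, 31, 37, 41, 43, 47, 53, 59, 61, 67, 71, 73, 79}


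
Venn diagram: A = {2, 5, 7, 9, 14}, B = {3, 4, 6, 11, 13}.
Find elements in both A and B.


A = {2, 5, 7, 9, 14}
B = {3, 4, 6, 11, 13}
Region: in both A and B
Elements: ∅

Elements in both A and B: ∅


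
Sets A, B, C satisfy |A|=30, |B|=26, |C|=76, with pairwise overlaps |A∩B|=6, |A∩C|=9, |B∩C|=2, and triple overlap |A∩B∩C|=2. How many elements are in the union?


|A∪B∪C| = |A|+|B|+|C| - |A∩B|-|A∩C|-|B∩C| + |A∩B∩C|
= 30+26+76 - 6-9-2 + 2
= 132 - 17 + 2
= 117

|A ∪ B ∪ C| = 117


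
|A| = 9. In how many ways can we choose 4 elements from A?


C(n,k) = n! / (k!(n-k)!)
C(9,4) = 9! / (4!5!)
= 126

C(9,4) = 126


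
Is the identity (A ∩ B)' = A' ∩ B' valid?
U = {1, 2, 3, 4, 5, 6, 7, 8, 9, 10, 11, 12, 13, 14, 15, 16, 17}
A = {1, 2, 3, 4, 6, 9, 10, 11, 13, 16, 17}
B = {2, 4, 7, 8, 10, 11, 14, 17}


LHS: A ∩ B = {2, 4, 10, 11, 17}
(A ∩ B)' = U \ (A ∩ B) = {1, 3, 5, 6, 7, 8, 9, 12, 13, 14, 15, 16}
A' = {5, 7, 8, 12, 14, 15}, B' = {1, 3, 5, 6, 9, 12, 13, 15, 16}
Claimed RHS: A' ∩ B' = {5, 12, 15}
Identity is INVALID: LHS = {1, 3, 5, 6, 7, 8, 9, 12, 13, 14, 15, 16} but the RHS claimed here equals {5, 12, 15}. The correct form is (A ∩ B)' = A' ∪ B'.

Identity is invalid: (A ∩ B)' = {1, 3, 5, 6, 7, 8, 9, 12, 13, 14, 15, 16} but A' ∩ B' = {5, 12, 15}. The correct De Morgan law is (A ∩ B)' = A' ∪ B'.


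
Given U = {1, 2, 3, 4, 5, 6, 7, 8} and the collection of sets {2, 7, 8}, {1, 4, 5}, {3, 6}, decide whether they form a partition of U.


A partition requires: (1) non-empty parts, (2) pairwise disjoint, (3) union = U
Parts: {2, 7, 8}, {1, 4, 5}, {3, 6}
Union of parts: {1, 2, 3, 4, 5, 6, 7, 8}
U = {1, 2, 3, 4, 5, 6, 7, 8}
All non-empty? True
Pairwise disjoint? True
Covers U? True

Yes, valid partition


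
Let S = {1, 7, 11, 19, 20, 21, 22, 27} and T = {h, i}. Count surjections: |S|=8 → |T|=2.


n = |S| = 8, k = |T| = 2. Surjections via inclusion-exclusion:
S(n,k) = Σ(-1)^i × C(k,i) × (k-i)^n, i=0 to k
i=0: (-1)^0×C(2,0)×2^8 = 256
i=1: (-1)^1×C(2,1)×1^8 = -2
i=2: (-1)^2×C(2,2)×0^8 = 0
Total = 254

Number of surjections = 254


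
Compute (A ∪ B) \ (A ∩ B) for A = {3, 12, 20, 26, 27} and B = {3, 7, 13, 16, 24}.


A △ B = (A \ B) ∪ (B \ A) = elements in exactly one of A or B
A \ B = {12, 20, 26, 27}
B \ A = {7, 13, 16, 24}
A △ B = {7, 12, 13, 16, 20, 24, 26, 27}

A △ B = {7, 12, 13, 16, 20, 24, 26, 27}


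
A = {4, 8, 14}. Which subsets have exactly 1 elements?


|A| = 3, so A has C(3,1) = 3 subsets of size 1.
Enumerate by choosing 1 elements from A at a time:
{4}, {8}, {14}

1-element subsets (3 total): {4}, {8}, {14}


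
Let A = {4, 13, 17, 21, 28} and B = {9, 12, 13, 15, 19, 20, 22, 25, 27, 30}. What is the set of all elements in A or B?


A ∪ B = all elements in A or B (or both)
A = {4, 13, 17, 21, 28}
B = {9, 12, 13, 15, 19, 20, 22, 25, 27, 30}
A ∪ B = {4, 9, 12, 13, 15, 17, 19, 20, 21, 22, 25, 27, 28, 30}

A ∪ B = {4, 9, 12, 13, 15, 17, 19, 20, 21, 22, 25, 27, 28, 30}


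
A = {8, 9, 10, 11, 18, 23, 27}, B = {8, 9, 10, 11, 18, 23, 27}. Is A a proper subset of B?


A ⊂ B requires: A ⊆ B AND A ≠ B.
A ⊆ B? Yes
A = B? Yes
A = B, so A is not a PROPER subset.

No, A is not a proper subset of B


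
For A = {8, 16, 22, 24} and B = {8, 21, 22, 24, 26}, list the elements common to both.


A ∩ B = elements in both A and B
A = {8, 16, 22, 24}
B = {8, 21, 22, 24, 26}
A ∩ B = {8, 22, 24}

A ∩ B = {8, 22, 24}


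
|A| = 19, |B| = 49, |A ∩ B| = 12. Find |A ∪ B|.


|A ∪ B| = |A| + |B| - |A ∩ B|
= 19 + 49 - 12
= 56

|A ∪ B| = 56


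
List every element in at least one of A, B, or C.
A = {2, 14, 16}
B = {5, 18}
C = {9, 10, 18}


A ∪ B = {2, 5, 14, 16, 18}
(A ∪ B) ∪ C = {2, 5, 9, 10, 14, 16, 18}

A ∪ B ∪ C = {2, 5, 9, 10, 14, 16, 18}


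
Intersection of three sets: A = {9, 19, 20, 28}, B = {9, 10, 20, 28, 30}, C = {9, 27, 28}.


A ∩ B = {9, 20, 28}
(A ∩ B) ∩ C = {9, 28}

A ∩ B ∩ C = {9, 28}


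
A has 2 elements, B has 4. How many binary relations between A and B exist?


A relation from A to B is any subset of A × B.
|A × B| = 2 × 4 = 8
# relations = 2^|A × B| = 2^8 = 256

Number of relations = 256


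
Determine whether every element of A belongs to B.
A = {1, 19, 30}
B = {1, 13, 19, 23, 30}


A ⊆ B means every element of A is in B.
All elements of A are in B.
So A ⊆ B.

Yes, A ⊆ B


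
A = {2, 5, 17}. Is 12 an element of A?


A = {2, 5, 17}
Checking if 12 is in A
12 is not in A → False

12 ∉ A


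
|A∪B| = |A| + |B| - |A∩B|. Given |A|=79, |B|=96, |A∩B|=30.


|A ∪ B| = |A| + |B| - |A ∩ B|
= 79 + 96 - 30
= 145

|A ∪ B| = 145


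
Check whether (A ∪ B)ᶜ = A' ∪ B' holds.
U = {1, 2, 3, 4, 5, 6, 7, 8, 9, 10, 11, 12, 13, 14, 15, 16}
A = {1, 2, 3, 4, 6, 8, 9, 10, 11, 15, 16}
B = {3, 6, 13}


LHS: A ∪ B = {1, 2, 3, 4, 6, 8, 9, 10, 11, 13, 15, 16}
(A ∪ B)' = U \ (A ∪ B) = {5, 7, 12, 14}
A' = {5, 7, 12, 13, 14}, B' = {1, 2, 4, 5, 7, 8, 9, 10, 11, 12, 14, 15, 16}
Claimed RHS: A' ∪ B' = {1, 2, 4, 5, 7, 8, 9, 10, 11, 12, 13, 14, 15, 16}
Identity is INVALID: LHS = {5, 7, 12, 14} but the RHS claimed here equals {1, 2, 4, 5, 7, 8, 9, 10, 11, 12, 13, 14, 15, 16}. The correct form is (A ∪ B)' = A' ∩ B'.

Identity is invalid: (A ∪ B)' = {5, 7, 12, 14} but A' ∪ B' = {1, 2, 4, 5, 7, 8, 9, 10, 11, 12, 13, 14, 15, 16}. The correct De Morgan law is (A ∪ B)' = A' ∩ B'.


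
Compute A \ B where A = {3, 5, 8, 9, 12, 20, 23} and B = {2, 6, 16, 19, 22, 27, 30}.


A \ B = elements in A but not in B
A = {3, 5, 8, 9, 12, 20, 23}
B = {2, 6, 16, 19, 22, 27, 30}
Remove from A any elements in B
A \ B = {3, 5, 8, 9, 12, 20, 23}

A \ B = {3, 5, 8, 9, 12, 20, 23}


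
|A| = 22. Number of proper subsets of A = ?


Total subsets = 2^n = 2^22 = 4194304
Proper subsets exclude the set itself: 2^n - 1
= 4194304 - 1
= 4194303

Number of proper subsets = 4194303


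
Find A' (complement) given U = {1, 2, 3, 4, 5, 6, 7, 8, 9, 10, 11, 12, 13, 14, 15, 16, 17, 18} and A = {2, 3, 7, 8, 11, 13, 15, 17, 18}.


Aᶜ = U \ A = elements in U but not in A
U = {1, 2, 3, 4, 5, 6, 7, 8, 9, 10, 11, 12, 13, 14, 15, 16, 17, 18}
A = {2, 3, 7, 8, 11, 13, 15, 17, 18}
Aᶜ = {1, 4, 5, 6, 9, 10, 12, 14, 16}

Aᶜ = {1, 4, 5, 6, 9, 10, 12, 14, 16}


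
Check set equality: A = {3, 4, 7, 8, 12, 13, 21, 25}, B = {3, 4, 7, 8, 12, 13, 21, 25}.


Two sets are equal iff they have exactly the same elements.
A = {3, 4, 7, 8, 12, 13, 21, 25}
B = {3, 4, 7, 8, 12, 13, 21, 25}
Same elements → A = B

Yes, A = B


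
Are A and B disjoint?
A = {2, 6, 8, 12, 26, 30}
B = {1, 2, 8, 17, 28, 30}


Disjoint means A ∩ B = ∅.
A ∩ B = {2, 8, 30}
A ∩ B ≠ ∅, so A and B are NOT disjoint.

No, A and B are not disjoint (A ∩ B = {2, 8, 30})


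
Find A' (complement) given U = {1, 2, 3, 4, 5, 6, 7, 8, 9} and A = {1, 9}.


Aᶜ = U \ A = elements in U but not in A
U = {1, 2, 3, 4, 5, 6, 7, 8, 9}
A = {1, 9}
Aᶜ = {2, 3, 4, 5, 6, 7, 8}

Aᶜ = {2, 3, 4, 5, 6, 7, 8}


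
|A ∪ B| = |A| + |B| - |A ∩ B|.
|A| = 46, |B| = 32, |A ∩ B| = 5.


|A ∪ B| = |A| + |B| - |A ∩ B|
= 46 + 32 - 5
= 73

|A ∪ B| = 73


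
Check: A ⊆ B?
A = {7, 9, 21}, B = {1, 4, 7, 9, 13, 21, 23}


A ⊆ B means every element of A is in B.
All elements of A are in B.
So A ⊆ B.

Yes, A ⊆ B


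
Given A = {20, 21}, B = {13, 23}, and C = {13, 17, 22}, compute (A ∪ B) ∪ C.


A ∪ B = {13, 20, 21, 23}
(A ∪ B) ∪ C = {13, 17, 20, 21, 22, 23}

A ∪ B ∪ C = {13, 17, 20, 21, 22, 23}


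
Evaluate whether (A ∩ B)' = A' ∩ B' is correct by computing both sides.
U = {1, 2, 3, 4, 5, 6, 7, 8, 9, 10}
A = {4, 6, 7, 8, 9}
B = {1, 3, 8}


LHS: A ∩ B = {8}
(A ∩ B)' = U \ (A ∩ B) = {1, 2, 3, 4, 5, 6, 7, 9, 10}
A' = {1, 2, 3, 5, 10}, B' = {2, 4, 5, 6, 7, 9, 10}
Claimed RHS: A' ∩ B' = {2, 5, 10}
Identity is INVALID: LHS = {1, 2, 3, 4, 5, 6, 7, 9, 10} but the RHS claimed here equals {2, 5, 10}. The correct form is (A ∩ B)' = A' ∪ B'.

Identity is invalid: (A ∩ B)' = {1, 2, 3, 4, 5, 6, 7, 9, 10} but A' ∩ B' = {2, 5, 10}. The correct De Morgan law is (A ∩ B)' = A' ∪ B'.


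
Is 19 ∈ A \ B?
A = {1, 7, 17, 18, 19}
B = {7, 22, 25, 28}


A = {1, 7, 17, 18, 19}, B = {7, 22, 25, 28}
A \ B = elements in A but not in B
A \ B = {1, 17, 18, 19}
Checking if 19 ∈ A \ B
19 is in A \ B → True

19 ∈ A \ B


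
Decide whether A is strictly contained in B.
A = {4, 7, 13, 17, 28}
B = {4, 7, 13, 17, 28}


A ⊂ B requires: A ⊆ B AND A ≠ B.
A ⊆ B? Yes
A = B? Yes
A = B, so A is not a PROPER subset.

No, A is not a proper subset of B


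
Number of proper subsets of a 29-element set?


Total subsets = 2^n = 2^29 = 536870912
Proper subsets exclude the set itself: 2^n - 1
= 536870912 - 1
= 536870911

Number of proper subsets = 536870911


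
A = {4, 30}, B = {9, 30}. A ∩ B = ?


A ∩ B = elements in both A and B
A = {4, 30}
B = {9, 30}
A ∩ B = {30}

A ∩ B = {30}


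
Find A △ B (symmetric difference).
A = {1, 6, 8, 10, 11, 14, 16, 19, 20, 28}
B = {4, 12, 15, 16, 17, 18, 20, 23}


A △ B = (A \ B) ∪ (B \ A) = elements in exactly one of A or B
A \ B = {1, 6, 8, 10, 11, 14, 19, 28}
B \ A = {4, 12, 15, 17, 18, 23}
A △ B = {1, 4, 6, 8, 10, 11, 12, 14, 15, 17, 18, 19, 23, 28}

A △ B = {1, 4, 6, 8, 10, 11, 12, 14, 15, 17, 18, 19, 23, 28}


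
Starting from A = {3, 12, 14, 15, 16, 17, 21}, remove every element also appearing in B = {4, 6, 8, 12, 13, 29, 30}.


A \ B = elements in A but not in B
A = {3, 12, 14, 15, 16, 17, 21}
B = {4, 6, 8, 12, 13, 29, 30}
Remove from A any elements in B
A \ B = {3, 14, 15, 16, 17, 21}

A \ B = {3, 14, 15, 16, 17, 21}


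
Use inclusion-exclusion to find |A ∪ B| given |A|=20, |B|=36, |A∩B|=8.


|A ∪ B| = |A| + |B| - |A ∩ B|
= 20 + 36 - 8
= 48

|A ∪ B| = 48


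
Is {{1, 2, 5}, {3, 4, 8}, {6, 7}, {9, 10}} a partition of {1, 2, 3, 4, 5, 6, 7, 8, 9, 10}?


A partition requires: (1) non-empty parts, (2) pairwise disjoint, (3) union = U
Parts: {1, 2, 5}, {3, 4, 8}, {6, 7}, {9, 10}
Union of parts: {1, 2, 3, 4, 5, 6, 7, 8, 9, 10}
U = {1, 2, 3, 4, 5, 6, 7, 8, 9, 10}
All non-empty? True
Pairwise disjoint? True
Covers U? True

Yes, valid partition


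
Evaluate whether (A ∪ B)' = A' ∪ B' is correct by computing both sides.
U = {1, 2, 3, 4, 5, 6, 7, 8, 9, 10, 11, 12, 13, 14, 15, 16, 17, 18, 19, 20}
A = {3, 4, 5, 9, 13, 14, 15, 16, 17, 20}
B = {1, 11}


LHS: A ∪ B = {1, 3, 4, 5, 9, 11, 13, 14, 15, 16, 17, 20}
(A ∪ B)' = U \ (A ∪ B) = {2, 6, 7, 8, 10, 12, 18, 19}
A' = {1, 2, 6, 7, 8, 10, 11, 12, 18, 19}, B' = {2, 3, 4, 5, 6, 7, 8, 9, 10, 12, 13, 14, 15, 16, 17, 18, 19, 20}
Claimed RHS: A' ∪ B' = {1, 2, 3, 4, 5, 6, 7, 8, 9, 10, 11, 12, 13, 14, 15, 16, 17, 18, 19, 20}
Identity is INVALID: LHS = {2, 6, 7, 8, 10, 12, 18, 19} but the RHS claimed here equals {1, 2, 3, 4, 5, 6, 7, 8, 9, 10, 11, 12, 13, 14, 15, 16, 17, 18, 19, 20}. The correct form is (A ∪ B)' = A' ∩ B'.

Identity is invalid: (A ∪ B)' = {2, 6, 7, 8, 10, 12, 18, 19} but A' ∪ B' = {1, 2, 3, 4, 5, 6, 7, 8, 9, 10, 11, 12, 13, 14, 15, 16, 17, 18, 19, 20}. The correct De Morgan law is (A ∪ B)' = A' ∩ B'.


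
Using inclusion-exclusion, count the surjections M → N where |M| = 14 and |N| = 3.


n = |M| = 14, k = |N| = 3. Surjections via inclusion-exclusion:
S(n,k) = Σ(-1)^i × C(k,i) × (k-i)^n, i=0 to k
i=0: (-1)^0×C(3,0)×3^14 = 4782969
i=1: (-1)^1×C(3,1)×2^14 = -49152
i=2: (-1)^2×C(3,2)×1^14 = 3
i=3: (-1)^3×C(3,3)×0^14 = 0
Total = 4733820

Number of surjections = 4733820


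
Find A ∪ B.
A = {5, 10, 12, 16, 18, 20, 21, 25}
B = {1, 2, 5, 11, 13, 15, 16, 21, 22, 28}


A ∪ B = all elements in A or B (or both)
A = {5, 10, 12, 16, 18, 20, 21, 25}
B = {1, 2, 5, 11, 13, 15, 16, 21, 22, 28}
A ∪ B = {1, 2, 5, 10, 11, 12, 13, 15, 16, 18, 20, 21, 22, 25, 28}

A ∪ B = {1, 2, 5, 10, 11, 12, 13, 15, 16, 18, 20, 21, 22, 25, 28}


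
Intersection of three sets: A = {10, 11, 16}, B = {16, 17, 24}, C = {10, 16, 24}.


A ∩ B = {16}
(A ∩ B) ∩ C = {16}

A ∩ B ∩ C = {16}


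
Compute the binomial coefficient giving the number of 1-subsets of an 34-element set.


C(n,k) = n! / (k!(n-k)!)
C(34,1) = 34! / (1!33!)
= 34

C(34,1) = 34


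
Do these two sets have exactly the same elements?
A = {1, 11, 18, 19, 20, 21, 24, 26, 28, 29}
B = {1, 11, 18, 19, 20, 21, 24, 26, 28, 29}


Two sets are equal iff they have exactly the same elements.
A = {1, 11, 18, 19, 20, 21, 24, 26, 28, 29}
B = {1, 11, 18, 19, 20, 21, 24, 26, 28, 29}
Same elements → A = B

Yes, A = B


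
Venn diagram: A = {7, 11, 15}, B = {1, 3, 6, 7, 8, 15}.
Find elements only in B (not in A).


A = {7, 11, 15}
B = {1, 3, 6, 7, 8, 15}
Region: only in B (not in A)
Elements: {1, 3, 6, 8}

Elements only in B (not in A): {1, 3, 6, 8}


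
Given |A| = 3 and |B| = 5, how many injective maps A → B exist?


An injection sends each of |A| = 3 inputs to a distinct output in B.
# injections = |B|·(|B|-1)·…·(|B|-|A|+1) = 5! / (5 - 3)!
= 5 × 4 × 3
= 60

Number of injections = 60


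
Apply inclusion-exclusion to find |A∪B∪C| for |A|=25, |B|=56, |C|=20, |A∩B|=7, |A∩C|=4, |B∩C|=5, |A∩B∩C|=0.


|A∪B∪C| = |A|+|B|+|C| - |A∩B|-|A∩C|-|B∩C| + |A∩B∩C|
= 25+56+20 - 7-4-5 + 0
= 101 - 16 + 0
= 85

|A ∪ B ∪ C| = 85


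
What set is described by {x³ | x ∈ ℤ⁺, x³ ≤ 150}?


Checking each candidate:
Condition: positive perfect cubes ≤ 150
Result = {1, 8, 27, 64, 125}

{1, 8, 27, 64, 125}


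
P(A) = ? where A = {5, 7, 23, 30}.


|A| = 4, so |P(A)| = 2^4 = 16
Enumerate subsets by cardinality (0 to 4):
∅, {5}, {7}, {23}, {30}, {5, 7}, {5, 23}, {5, 30}, {7, 23}, {7, 30}, {23, 30}, {5, 7, 23}, {5, 7, 30}, {5, 23, 30}, {7, 23, 30}, {5, 7, 23, 30}

P(A) has 16 subsets: ∅, {5}, {7}, {23}, {30}, {5, 7}, {5, 23}, {5, 30}, {7, 23}, {7, 30}, {23, 30}, {5, 7, 23}, {5, 7, 30}, {5, 23, 30}, {7, 23, 30}, {5, 7, 23, 30}


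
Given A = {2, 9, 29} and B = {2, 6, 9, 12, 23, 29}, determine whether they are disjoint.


Disjoint means A ∩ B = ∅.
A ∩ B = {2, 9, 29}
A ∩ B ≠ ∅, so A and B are NOT disjoint.

No, A and B are not disjoint (A ∩ B = {2, 9, 29})


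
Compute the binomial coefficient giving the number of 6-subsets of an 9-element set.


C(n,k) = n! / (k!(n-k)!)
C(9,6) = 9! / (6!3!)
= 84

C(9,6) = 84


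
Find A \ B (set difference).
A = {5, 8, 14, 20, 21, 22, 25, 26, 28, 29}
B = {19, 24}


A \ B = elements in A but not in B
A = {5, 8, 14, 20, 21, 22, 25, 26, 28, 29}
B = {19, 24}
Remove from A any elements in B
A \ B = {5, 8, 14, 20, 21, 22, 25, 26, 28, 29}

A \ B = {5, 8, 14, 20, 21, 22, 25, 26, 28, 29}


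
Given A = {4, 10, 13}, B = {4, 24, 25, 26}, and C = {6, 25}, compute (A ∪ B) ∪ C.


A ∪ B = {4, 10, 13, 24, 25, 26}
(A ∪ B) ∪ C = {4, 6, 10, 13, 24, 25, 26}

A ∪ B ∪ C = {4, 6, 10, 13, 24, 25, 26}


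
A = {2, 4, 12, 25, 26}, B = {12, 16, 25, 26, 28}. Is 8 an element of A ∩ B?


A = {2, 4, 12, 25, 26}, B = {12, 16, 25, 26, 28}
A ∩ B = elements in both A and B
A ∩ B = {12, 25, 26}
Checking if 8 ∈ A ∩ B
8 is not in A ∩ B → False

8 ∉ A ∩ B


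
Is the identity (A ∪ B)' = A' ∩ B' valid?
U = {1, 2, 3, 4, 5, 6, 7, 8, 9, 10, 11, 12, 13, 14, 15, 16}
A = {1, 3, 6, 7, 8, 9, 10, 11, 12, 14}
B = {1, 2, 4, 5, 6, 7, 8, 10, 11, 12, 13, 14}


LHS: A ∪ B = {1, 2, 3, 4, 5, 6, 7, 8, 9, 10, 11, 12, 13, 14}
(A ∪ B)' = U \ (A ∪ B) = {15, 16}
A' = {2, 4, 5, 13, 15, 16}, B' = {3, 9, 15, 16}
Claimed RHS: A' ∩ B' = {15, 16}
Identity is VALID: LHS = RHS = {15, 16} ✓

Identity is valid. (A ∪ B)' = A' ∩ B' = {15, 16}


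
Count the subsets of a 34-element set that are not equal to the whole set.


Total subsets = 2^n = 2^34 = 17179869184
Proper subsets exclude the set itself: 2^n - 1
= 17179869184 - 1
= 17179869183

Number of proper subsets = 17179869183


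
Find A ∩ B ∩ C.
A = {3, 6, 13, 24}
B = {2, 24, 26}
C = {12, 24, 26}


A ∩ B = {24}
(A ∩ B) ∩ C = {24}

A ∩ B ∩ C = {24}


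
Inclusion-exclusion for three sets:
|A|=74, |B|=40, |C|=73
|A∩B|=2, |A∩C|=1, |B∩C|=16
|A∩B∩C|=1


|A∪B∪C| = |A|+|B|+|C| - |A∩B|-|A∩C|-|B∩C| + |A∩B∩C|
= 74+40+73 - 2-1-16 + 1
= 187 - 19 + 1
= 169

|A ∪ B ∪ C| = 169


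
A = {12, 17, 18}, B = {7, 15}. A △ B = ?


A △ B = (A \ B) ∪ (B \ A) = elements in exactly one of A or B
A \ B = {12, 17, 18}
B \ A = {7, 15}
A △ B = {7, 12, 15, 17, 18}

A △ B = {7, 12, 15, 17, 18}


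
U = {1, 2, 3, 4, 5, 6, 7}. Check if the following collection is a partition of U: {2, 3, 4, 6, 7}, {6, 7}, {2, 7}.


A partition requires: (1) non-empty parts, (2) pairwise disjoint, (3) union = U
Parts: {2, 3, 4, 6, 7}, {6, 7}, {2, 7}
Union of parts: {2, 3, 4, 6, 7}
U = {1, 2, 3, 4, 5, 6, 7}
All non-empty? True
Pairwise disjoint? False
Covers U? False

No, not a valid partition


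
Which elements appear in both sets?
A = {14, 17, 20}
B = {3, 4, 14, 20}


A ∩ B = elements in both A and B
A = {14, 17, 20}
B = {3, 4, 14, 20}
A ∩ B = {14, 20}

A ∩ B = {14, 20}


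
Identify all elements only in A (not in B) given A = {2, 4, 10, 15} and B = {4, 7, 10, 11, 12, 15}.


A = {2, 4, 10, 15}
B = {4, 7, 10, 11, 12, 15}
Region: only in A (not in B)
Elements: {2}

Elements only in A (not in B): {2}


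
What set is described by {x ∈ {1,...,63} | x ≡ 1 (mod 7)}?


Checking each candidate:
Condition: x in {1,...,63} with x ≡ 1 (mod 7)
Result = {1, 8, 15, 22, 29, 36, 43, 50, 57}

{1, 8, 15, 22, 29, 36, 43, 50, 57}


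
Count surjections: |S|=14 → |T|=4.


n = |S| = 14, k = |T| = 4. Surjections via inclusion-exclusion:
S(n,k) = Σ(-1)^i × C(k,i) × (k-i)^n, i=0 to k
i=0: (-1)^0×C(4,0)×4^14 = 268435456
i=1: (-1)^1×C(4,1)×3^14 = -19131876
i=2: (-1)^2×C(4,2)×2^14 = 98304
i=3: (-1)^3×C(4,3)×1^14 = -4
i=4: (-1)^4×C(4,4)×0^14 = 0
Total = 249401880

Number of surjections = 249401880


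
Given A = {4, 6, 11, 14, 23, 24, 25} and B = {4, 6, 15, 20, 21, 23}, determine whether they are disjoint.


Disjoint means A ∩ B = ∅.
A ∩ B = {4, 6, 23}
A ∩ B ≠ ∅, so A and B are NOT disjoint.

No, A and B are not disjoint (A ∩ B = {4, 6, 23})


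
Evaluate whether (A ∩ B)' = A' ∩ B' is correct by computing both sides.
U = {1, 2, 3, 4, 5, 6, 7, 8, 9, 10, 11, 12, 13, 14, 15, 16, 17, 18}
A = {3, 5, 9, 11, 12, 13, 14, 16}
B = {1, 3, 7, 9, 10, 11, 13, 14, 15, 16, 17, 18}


LHS: A ∩ B = {3, 9, 11, 13, 14, 16}
(A ∩ B)' = U \ (A ∩ B) = {1, 2, 4, 5, 6, 7, 8, 10, 12, 15, 17, 18}
A' = {1, 2, 4, 6, 7, 8, 10, 15, 17, 18}, B' = {2, 4, 5, 6, 8, 12}
Claimed RHS: A' ∩ B' = {2, 4, 6, 8}
Identity is INVALID: LHS = {1, 2, 4, 5, 6, 7, 8, 10, 12, 15, 17, 18} but the RHS claimed here equals {2, 4, 6, 8}. The correct form is (A ∩ B)' = A' ∪ B'.

Identity is invalid: (A ∩ B)' = {1, 2, 4, 5, 6, 7, 8, 10, 12, 15, 17, 18} but A' ∩ B' = {2, 4, 6, 8}. The correct De Morgan law is (A ∩ B)' = A' ∪ B'.


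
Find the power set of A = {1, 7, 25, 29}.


|A| = 4, so |P(A)| = 2^4 = 16
Enumerate subsets by cardinality (0 to 4):
∅, {1}, {7}, {25}, {29}, {1, 7}, {1, 25}, {1, 29}, {7, 25}, {7, 29}, {25, 29}, {1, 7, 25}, {1, 7, 29}, {1, 25, 29}, {7, 25, 29}, {1, 7, 25, 29}

P(A) has 16 subsets: ∅, {1}, {7}, {25}, {29}, {1, 7}, {1, 25}, {1, 29}, {7, 25}, {7, 29}, {25, 29}, {1, 7, 25}, {1, 7, 29}, {1, 25, 29}, {7, 25, 29}, {1, 7, 25, 29}


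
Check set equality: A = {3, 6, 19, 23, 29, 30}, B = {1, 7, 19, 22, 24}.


Two sets are equal iff they have exactly the same elements.
A = {3, 6, 19, 23, 29, 30}
B = {1, 7, 19, 22, 24}
Differences: {1, 3, 6, 7, 22, 23, 24, 29, 30}
A ≠ B

No, A ≠ B


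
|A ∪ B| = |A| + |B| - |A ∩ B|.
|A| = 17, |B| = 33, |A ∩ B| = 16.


|A ∪ B| = |A| + |B| - |A ∩ B|
= 17 + 33 - 16
= 34

|A ∪ B| = 34


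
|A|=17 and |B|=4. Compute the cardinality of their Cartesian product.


|A × B| = |A| × |B|
= 17 × 4
= 68

|A × B| = 68


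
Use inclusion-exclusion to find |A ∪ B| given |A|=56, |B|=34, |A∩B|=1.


|A ∪ B| = |A| + |B| - |A ∩ B|
= 56 + 34 - 1
= 89

|A ∪ B| = 89


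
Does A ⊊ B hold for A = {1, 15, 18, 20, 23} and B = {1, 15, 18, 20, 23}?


A ⊂ B requires: A ⊆ B AND A ≠ B.
A ⊆ B? Yes
A = B? Yes
A = B, so A is not a PROPER subset.

No, A is not a proper subset of B


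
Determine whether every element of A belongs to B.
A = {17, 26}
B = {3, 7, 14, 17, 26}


A ⊆ B means every element of A is in B.
All elements of A are in B.
So A ⊆ B.

Yes, A ⊆ B


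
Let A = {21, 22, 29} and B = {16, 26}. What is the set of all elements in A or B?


A ∪ B = all elements in A or B (or both)
A = {21, 22, 29}
B = {16, 26}
A ∪ B = {16, 21, 22, 26, 29}

A ∪ B = {16, 21, 22, 26, 29}


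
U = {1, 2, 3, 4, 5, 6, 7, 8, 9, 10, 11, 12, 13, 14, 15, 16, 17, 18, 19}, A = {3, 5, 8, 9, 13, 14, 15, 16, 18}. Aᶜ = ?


Aᶜ = U \ A = elements in U but not in A
U = {1, 2, 3, 4, 5, 6, 7, 8, 9, 10, 11, 12, 13, 14, 15, 16, 17, 18, 19}
A = {3, 5, 8, 9, 13, 14, 15, 16, 18}
Aᶜ = {1, 2, 4, 6, 7, 10, 11, 12, 17, 19}

Aᶜ = {1, 2, 4, 6, 7, 10, 11, 12, 17, 19}


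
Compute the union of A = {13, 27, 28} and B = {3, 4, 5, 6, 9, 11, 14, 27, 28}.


A ∪ B = all elements in A or B (or both)
A = {13, 27, 28}
B = {3, 4, 5, 6, 9, 11, 14, 27, 28}
A ∪ B = {3, 4, 5, 6, 9, 11, 13, 14, 27, 28}

A ∪ B = {3, 4, 5, 6, 9, 11, 13, 14, 27, 28}


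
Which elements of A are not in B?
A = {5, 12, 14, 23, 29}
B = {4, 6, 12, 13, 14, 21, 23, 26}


A \ B = elements in A but not in B
A = {5, 12, 14, 23, 29}
B = {4, 6, 12, 13, 14, 21, 23, 26}
Remove from A any elements in B
A \ B = {5, 29}

A \ B = {5, 29}


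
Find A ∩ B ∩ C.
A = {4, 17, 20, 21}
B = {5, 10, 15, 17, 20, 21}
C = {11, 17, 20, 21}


A ∩ B = {17, 20, 21}
(A ∩ B) ∩ C = {17, 20, 21}

A ∩ B ∩ C = {17, 20, 21}


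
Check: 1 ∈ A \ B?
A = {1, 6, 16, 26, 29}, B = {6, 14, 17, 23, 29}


A = {1, 6, 16, 26, 29}, B = {6, 14, 17, 23, 29}
A \ B = elements in A but not in B
A \ B = {1, 16, 26}
Checking if 1 ∈ A \ B
1 is in A \ B → True

1 ∈ A \ B


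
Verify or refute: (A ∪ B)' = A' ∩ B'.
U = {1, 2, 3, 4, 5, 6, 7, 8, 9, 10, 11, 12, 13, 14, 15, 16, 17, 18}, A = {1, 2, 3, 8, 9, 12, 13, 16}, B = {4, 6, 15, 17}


LHS: A ∪ B = {1, 2, 3, 4, 6, 8, 9, 12, 13, 15, 16, 17}
(A ∪ B)' = U \ (A ∪ B) = {5, 7, 10, 11, 14, 18}
A' = {4, 5, 6, 7, 10, 11, 14, 15, 17, 18}, B' = {1, 2, 3, 5, 7, 8, 9, 10, 11, 12, 13, 14, 16, 18}
Claimed RHS: A' ∩ B' = {5, 7, 10, 11, 14, 18}
Identity is VALID: LHS = RHS = {5, 7, 10, 11, 14, 18} ✓

Identity is valid. (A ∪ B)' = A' ∩ B' = {5, 7, 10, 11, 14, 18}


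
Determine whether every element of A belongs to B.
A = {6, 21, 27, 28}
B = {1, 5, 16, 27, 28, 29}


A ⊆ B means every element of A is in B.
Elements in A not in B: {6, 21}
So A ⊄ B.

No, A ⊄ B


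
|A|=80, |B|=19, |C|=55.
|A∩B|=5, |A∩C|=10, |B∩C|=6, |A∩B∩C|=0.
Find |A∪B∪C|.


|A∪B∪C| = |A|+|B|+|C| - |A∩B|-|A∩C|-|B∩C| + |A∩B∩C|
= 80+19+55 - 5-10-6 + 0
= 154 - 21 + 0
= 133

|A ∪ B ∪ C| = 133


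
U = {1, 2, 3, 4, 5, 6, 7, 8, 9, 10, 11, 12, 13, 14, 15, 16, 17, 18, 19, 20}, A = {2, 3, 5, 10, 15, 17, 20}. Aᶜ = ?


Aᶜ = U \ A = elements in U but not in A
U = {1, 2, 3, 4, 5, 6, 7, 8, 9, 10, 11, 12, 13, 14, 15, 16, 17, 18, 19, 20}
A = {2, 3, 5, 10, 15, 17, 20}
Aᶜ = {1, 4, 6, 7, 8, 9, 11, 12, 13, 14, 16, 18, 19}

Aᶜ = {1, 4, 6, 7, 8, 9, 11, 12, 13, 14, 16, 18, 19}


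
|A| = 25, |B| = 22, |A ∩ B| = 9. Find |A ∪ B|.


|A ∪ B| = |A| + |B| - |A ∩ B|
= 25 + 22 - 9
= 38

|A ∪ B| = 38


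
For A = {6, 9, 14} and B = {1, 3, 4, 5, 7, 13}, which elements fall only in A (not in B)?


A = {6, 9, 14}
B = {1, 3, 4, 5, 7, 13}
Region: only in A (not in B)
Elements: {6, 9, 14}

Elements only in A (not in B): {6, 9, 14}


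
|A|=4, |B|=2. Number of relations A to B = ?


A relation from A to B is any subset of A × B.
|A × B| = 4 × 2 = 8
# relations = 2^|A × B| = 2^8 = 256

Number of relations = 256


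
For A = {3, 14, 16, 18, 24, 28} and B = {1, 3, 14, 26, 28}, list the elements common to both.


A ∩ B = elements in both A and B
A = {3, 14, 16, 18, 24, 28}
B = {1, 3, 14, 26, 28}
A ∩ B = {3, 14, 28}

A ∩ B = {3, 14, 28}


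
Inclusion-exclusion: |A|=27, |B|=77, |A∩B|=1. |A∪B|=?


|A ∪ B| = |A| + |B| - |A ∩ B|
= 27 + 77 - 1
= 103

|A ∪ B| = 103


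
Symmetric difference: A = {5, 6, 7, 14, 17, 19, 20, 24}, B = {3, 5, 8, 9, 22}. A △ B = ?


A △ B = (A \ B) ∪ (B \ A) = elements in exactly one of A or B
A \ B = {6, 7, 14, 17, 19, 20, 24}
B \ A = {3, 8, 9, 22}
A △ B = {3, 6, 7, 8, 9, 14, 17, 19, 20, 22, 24}

A △ B = {3, 6, 7, 8, 9, 14, 17, 19, 20, 22, 24}


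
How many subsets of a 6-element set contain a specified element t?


Subsets of A containing t correspond to subsets of A \ {t}, which has 5 elements.
Count = 2^(n-1) = 2^5
= 32

Number of subsets containing t = 32


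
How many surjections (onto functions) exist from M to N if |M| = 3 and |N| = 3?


n = |M| = 3, k = |N| = 3. Surjections via inclusion-exclusion:
S(n,k) = Σ(-1)^i × C(k,i) × (k-i)^n, i=0 to k
i=0: (-1)^0×C(3,0)×3^3 = 27
i=1: (-1)^1×C(3,1)×2^3 = -24
i=2: (-1)^2×C(3,2)×1^3 = 3
i=3: (-1)^3×C(3,3)×0^3 = 0
Total = 6

Number of surjections = 6


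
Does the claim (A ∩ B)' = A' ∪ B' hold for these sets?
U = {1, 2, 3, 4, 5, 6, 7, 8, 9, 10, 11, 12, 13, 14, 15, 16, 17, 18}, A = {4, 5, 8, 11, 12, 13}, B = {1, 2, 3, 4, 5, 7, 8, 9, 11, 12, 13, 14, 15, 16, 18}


LHS: A ∩ B = {4, 5, 8, 11, 12, 13}
(A ∩ B)' = U \ (A ∩ B) = {1, 2, 3, 6, 7, 9, 10, 14, 15, 16, 17, 18}
A' = {1, 2, 3, 6, 7, 9, 10, 14, 15, 16, 17, 18}, B' = {6, 10, 17}
Claimed RHS: A' ∪ B' = {1, 2, 3, 6, 7, 9, 10, 14, 15, 16, 17, 18}
Identity is VALID: LHS = RHS = {1, 2, 3, 6, 7, 9, 10, 14, 15, 16, 17, 18} ✓

Identity is valid. (A ∩ B)' = A' ∪ B' = {1, 2, 3, 6, 7, 9, 10, 14, 15, 16, 17, 18}


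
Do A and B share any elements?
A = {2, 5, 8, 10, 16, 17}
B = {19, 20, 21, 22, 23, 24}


Disjoint means A ∩ B = ∅.
A ∩ B = ∅
A ∩ B = ∅, so A and B are disjoint.

No — A and B share no elements (A ∩ B = ∅), so they are disjoint


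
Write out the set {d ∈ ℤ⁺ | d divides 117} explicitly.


Checking each candidate:
Condition: positive divisors of 117
Result = {1, 3, 9, 13, 39, 117}

{1, 3, 9, 13, 39, 117}


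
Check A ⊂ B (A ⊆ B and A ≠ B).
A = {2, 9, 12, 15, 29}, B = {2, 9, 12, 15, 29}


A ⊂ B requires: A ⊆ B AND A ≠ B.
A ⊆ B? Yes
A = B? Yes
A = B, so A is not a PROPER subset.

No, A is not a proper subset of B


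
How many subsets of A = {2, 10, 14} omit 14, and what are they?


A subset of A that omits 14 is a subset of A \ {14}, so there are 2^(n-1) = 2^2 = 4 of them.
Subsets excluding 14: ∅, {2}, {10}, {2, 10}

Subsets excluding 14 (4 total): ∅, {2}, {10}, {2, 10}


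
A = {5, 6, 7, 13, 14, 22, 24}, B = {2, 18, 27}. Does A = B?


Two sets are equal iff they have exactly the same elements.
A = {5, 6, 7, 13, 14, 22, 24}
B = {2, 18, 27}
Differences: {2, 5, 6, 7, 13, 14, 18, 22, 24, 27}
A ≠ B

No, A ≠ B


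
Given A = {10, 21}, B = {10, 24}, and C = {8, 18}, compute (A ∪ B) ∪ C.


A ∪ B = {10, 21, 24}
(A ∪ B) ∪ C = {8, 10, 18, 21, 24}

A ∪ B ∪ C = {8, 10, 18, 21, 24}


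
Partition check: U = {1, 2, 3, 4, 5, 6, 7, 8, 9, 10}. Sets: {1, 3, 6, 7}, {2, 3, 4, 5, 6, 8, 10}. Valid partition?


A partition requires: (1) non-empty parts, (2) pairwise disjoint, (3) union = U
Parts: {1, 3, 6, 7}, {2, 3, 4, 5, 6, 8, 10}
Union of parts: {1, 2, 3, 4, 5, 6, 7, 8, 10}
U = {1, 2, 3, 4, 5, 6, 7, 8, 9, 10}
All non-empty? True
Pairwise disjoint? False
Covers U? False

No, not a valid partition


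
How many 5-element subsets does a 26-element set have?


C(n,k) = n! / (k!(n-k)!)
C(26,5) = 26! / (5!21!)
= 65780

C(26,5) = 65780


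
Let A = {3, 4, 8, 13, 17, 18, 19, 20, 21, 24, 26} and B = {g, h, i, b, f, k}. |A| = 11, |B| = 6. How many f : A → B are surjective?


n = |A| = 11, k = |B| = 6. Surjections via inclusion-exclusion:
S(n,k) = Σ(-1)^i × C(k,i) × (k-i)^n, i=0 to k
i=0: (-1)^0×C(6,0)×6^11 = 362797056
i=1: (-1)^1×C(6,1)×5^11 = -292968750
i=2: (-1)^2×C(6,2)×4^11 = 62914560
i=3: (-1)^3×C(6,3)×3^11 = -3542940
i=4: (-1)^4×C(6,4)×2^11 = 30720
i=5: (-1)^5×C(6,5)×1^11 = -6
i=6: (-1)^6×C(6,6)×0^11 = 0
Total = 129230640

Number of surjections = 129230640


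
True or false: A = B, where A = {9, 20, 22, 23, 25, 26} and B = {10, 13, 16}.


Two sets are equal iff they have exactly the same elements.
A = {9, 20, 22, 23, 25, 26}
B = {10, 13, 16}
Differences: {9, 10, 13, 16, 20, 22, 23, 25, 26}
A ≠ B

No, A ≠ B


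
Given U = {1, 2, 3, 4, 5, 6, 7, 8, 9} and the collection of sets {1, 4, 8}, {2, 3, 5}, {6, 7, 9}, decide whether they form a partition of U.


A partition requires: (1) non-empty parts, (2) pairwise disjoint, (3) union = U
Parts: {1, 4, 8}, {2, 3, 5}, {6, 7, 9}
Union of parts: {1, 2, 3, 4, 5, 6, 7, 8, 9}
U = {1, 2, 3, 4, 5, 6, 7, 8, 9}
All non-empty? True
Pairwise disjoint? True
Covers U? True

Yes, valid partition


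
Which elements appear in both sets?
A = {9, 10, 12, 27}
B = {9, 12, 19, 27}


A ∩ B = elements in both A and B
A = {9, 10, 12, 27}
B = {9, 12, 19, 27}
A ∩ B = {9, 12, 27}

A ∩ B = {9, 12, 27}


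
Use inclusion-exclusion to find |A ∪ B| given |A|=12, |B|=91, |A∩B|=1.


|A ∪ B| = |A| + |B| - |A ∩ B|
= 12 + 91 - 1
= 102

|A ∪ B| = 102


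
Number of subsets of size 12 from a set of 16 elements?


C(n,k) = n! / (k!(n-k)!)
C(16,12) = 16! / (12!4!)
= 1820

C(16,12) = 1820


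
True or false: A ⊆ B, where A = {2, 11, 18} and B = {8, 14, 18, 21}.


A ⊆ B means every element of A is in B.
Elements in A not in B: {2, 11}
So A ⊄ B.

No, A ⊄ B


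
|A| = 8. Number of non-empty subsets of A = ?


Total subsets = 2^n = 2^8 = 256
Non-empty subsets exclude the empty set: 2^n - 1
= 256 - 1
= 255

Number of non-empty subsets = 255


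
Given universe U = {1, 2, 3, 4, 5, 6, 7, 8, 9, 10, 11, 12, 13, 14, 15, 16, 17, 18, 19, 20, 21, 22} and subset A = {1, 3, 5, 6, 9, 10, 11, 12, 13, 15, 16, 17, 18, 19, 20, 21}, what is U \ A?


Aᶜ = U \ A = elements in U but not in A
U = {1, 2, 3, 4, 5, 6, 7, 8, 9, 10, 11, 12, 13, 14, 15, 16, 17, 18, 19, 20, 21, 22}
A = {1, 3, 5, 6, 9, 10, 11, 12, 13, 15, 16, 17, 18, 19, 20, 21}
Aᶜ = {2, 4, 7, 8, 14, 22}

Aᶜ = {2, 4, 7, 8, 14, 22}


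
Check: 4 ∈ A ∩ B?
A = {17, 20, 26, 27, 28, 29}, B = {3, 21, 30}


A = {17, 20, 26, 27, 28, 29}, B = {3, 21, 30}
A ∩ B = elements in both A and B
A ∩ B = ∅
Checking if 4 ∈ A ∩ B
4 is not in A ∩ B → False

4 ∉ A ∩ B


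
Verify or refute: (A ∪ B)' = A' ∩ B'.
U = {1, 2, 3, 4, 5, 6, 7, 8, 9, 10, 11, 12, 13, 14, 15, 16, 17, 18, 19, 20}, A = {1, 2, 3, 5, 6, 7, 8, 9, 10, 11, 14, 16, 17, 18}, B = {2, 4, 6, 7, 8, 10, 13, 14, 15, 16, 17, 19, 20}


LHS: A ∪ B = {1, 2, 3, 4, 5, 6, 7, 8, 9, 10, 11, 13, 14, 15, 16, 17, 18, 19, 20}
(A ∪ B)' = U \ (A ∪ B) = {12}
A' = {4, 12, 13, 15, 19, 20}, B' = {1, 3, 5, 9, 11, 12, 18}
Claimed RHS: A' ∩ B' = {12}
Identity is VALID: LHS = RHS = {12} ✓

Identity is valid. (A ∪ B)' = A' ∩ B' = {12}
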